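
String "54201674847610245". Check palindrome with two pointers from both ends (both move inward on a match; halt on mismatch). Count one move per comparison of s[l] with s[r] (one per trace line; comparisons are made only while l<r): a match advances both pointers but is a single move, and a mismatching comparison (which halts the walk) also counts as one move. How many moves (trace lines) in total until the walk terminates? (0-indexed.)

8 moves

[0,16] '5'=='5' → l++,r--
[1,15] '4'=='4' → l++,r--
[2,14] '2'=='2' → l++,r--
[3,13] '0'=='0' → l++,r--
[4,12] '1'=='1' → l++,r--
[5,11] '6'=='6' → l++,r--
[6,10] '7'=='7' → l++,r--
[7,9] '4'=='4' → l++,r--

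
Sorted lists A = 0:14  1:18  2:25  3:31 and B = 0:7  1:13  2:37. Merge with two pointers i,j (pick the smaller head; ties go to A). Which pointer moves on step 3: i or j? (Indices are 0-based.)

i

i=0 j=0: A[i]=14>B[j]=7 take 7, j++
i=0 j=1: A[i]=14>B[j]=13 take 13, j++
i=0 j=2: A[i]=14<=B[j]=37 take 14, i++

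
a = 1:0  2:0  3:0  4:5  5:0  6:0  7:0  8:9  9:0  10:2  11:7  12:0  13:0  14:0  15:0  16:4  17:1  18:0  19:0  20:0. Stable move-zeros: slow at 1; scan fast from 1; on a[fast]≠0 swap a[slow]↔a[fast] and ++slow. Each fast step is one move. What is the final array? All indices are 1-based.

(s=1,f=1) a[fast]=0 → fast++
(s=1,f=2) a[fast]=0 → fast++
(s=1,f=3) a[fast]=0 → fast++
(s=1,f=4) a[fast]=5≠0 swap→a[1]=5 → slow++,fast++
(s=2,f=5) a[fast]=0 → fast++
(s=2,f=6) a[fast]=0 → fast++
(s=2,f=7) a[fast]=0 → fast++
(s=2,f=8) a[fast]=9≠0 swap→a[2]=9 → slow++,fast++
(s=3,f=9) a[fast]=0 → fast++
(s=3,f=10) a[fast]=2≠0 swap→a[3]=2 → slow++,fast++
(s=4,f=11) a[fast]=7≠0 swap→a[4]=7 → slow++,fast++
(s=5,f=12) a[fast]=0 → fast++
(s=5,f=13) a[fast]=0 → fast++
(s=5,f=14) a[fast]=0 → fast++
(s=5,f=15) a[fast]=0 → fast++
(s=5,f=16) a[fast]=4≠0 swap→a[5]=4 → slow++,fast++
(s=6,f=17) a[fast]=1≠0 swap→a[6]=1 → slow++,fast++
(s=7,f=18) a[fast]=0 → fast++
(s=7,f=19) a[fast]=0 → fast++
(s=7,f=20) a[fast]=0 → fast++

[5, 9, 2, 7, 4, 1, 0, 0, 0, 0, 0, 0, 0, 0, 0, 0, 0, 0, 0, 0]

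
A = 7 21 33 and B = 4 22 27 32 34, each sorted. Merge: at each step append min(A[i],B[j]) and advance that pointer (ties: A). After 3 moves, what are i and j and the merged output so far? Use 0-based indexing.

[i=0,j=0] A[i]=7>B[j]=4 take 4 → j++
[i=0,j=1] A[i]=7<=B[j]=22 take 7 → i++
[i=1,j=1] A[i]=21<=B[j]=22 take 21 → i++

i=2, j=1, merged so far=[4, 7, 21]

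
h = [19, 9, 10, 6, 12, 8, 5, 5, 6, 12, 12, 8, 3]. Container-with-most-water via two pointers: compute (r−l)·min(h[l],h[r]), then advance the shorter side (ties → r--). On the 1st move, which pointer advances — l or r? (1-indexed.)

[1,13] min(19,3)*12=36 best=36 * → r--

r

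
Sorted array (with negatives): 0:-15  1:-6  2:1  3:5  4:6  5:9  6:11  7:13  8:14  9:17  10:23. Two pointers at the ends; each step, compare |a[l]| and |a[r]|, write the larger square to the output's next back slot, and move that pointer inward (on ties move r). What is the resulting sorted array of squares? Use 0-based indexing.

l=0 r=10: |-15|<=|23| out[10]=529, r--
l=0 r=9: |-15|<=|17| out[9]=289, r--
l=0 r=8: |-15|>|14| out[8]=225, l++
l=1 r=8: |-6|<=|14| out[7]=196, r--
l=1 r=7: |-6|<=|13| out[6]=169, r--
l=1 r=6: |-6|<=|11| out[5]=121, r--
l=1 r=5: |-6|<=|9| out[4]=81, r--
l=1 r=4: |-6|<=|6| out[3]=36, r--
l=1 r=3: |-6|>|5| out[2]=36, l++
l=2 r=3: |1|<=|5| out[1]=25, r--
l=2 r=2: |1|<=|1| out[0]=1, r--

[1, 25, 36, 36, 81, 121, 169, 196, 225, 289, 529]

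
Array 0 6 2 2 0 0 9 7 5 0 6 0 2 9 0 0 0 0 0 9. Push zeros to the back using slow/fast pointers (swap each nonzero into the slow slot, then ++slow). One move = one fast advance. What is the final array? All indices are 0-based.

[6, 2, 2, 9, 7, 5, 6, 2, 9, 9, 0, 0, 0, 0, 0, 0, 0, 0, 0, 0]

slow=0 fast=0: a[fast]=0, fast++
slow=0 fast=1: a[fast]=6≠0 swap→a[0]=6, slow++,fast++
slow=1 fast=2: a[fast]=2≠0 swap→a[1]=2, slow++,fast++
slow=2 fast=3: a[fast]=2≠0 swap→a[2]=2, slow++,fast++
slow=3 fast=4: a[fast]=0, fast++
slow=3 fast=5: a[fast]=0, fast++
slow=3 fast=6: a[fast]=9≠0 swap→a[3]=9, slow++,fast++
slow=4 fast=7: a[fast]=7≠0 swap→a[4]=7, slow++,fast++
slow=5 fast=8: a[fast]=5≠0 swap→a[5]=5, slow++,fast++
slow=6 fast=9: a[fast]=0, fast++
slow=6 fast=10: a[fast]=6≠0 swap→a[6]=6, slow++,fast++
slow=7 fast=11: a[fast]=0, fast++
slow=7 fast=12: a[fast]=2≠0 swap→a[7]=2, slow++,fast++
slow=8 fast=13: a[fast]=9≠0 swap→a[8]=9, slow++,fast++
slow=9 fast=14: a[fast]=0, fast++
slow=9 fast=15: a[fast]=0, fast++
slow=9 fast=16: a[fast]=0, fast++
slow=9 fast=17: a[fast]=0, fast++
slow=9 fast=18: a[fast]=0, fast++
slow=9 fast=19: a[fast]=9≠0 swap→a[9]=9, slow++,fast++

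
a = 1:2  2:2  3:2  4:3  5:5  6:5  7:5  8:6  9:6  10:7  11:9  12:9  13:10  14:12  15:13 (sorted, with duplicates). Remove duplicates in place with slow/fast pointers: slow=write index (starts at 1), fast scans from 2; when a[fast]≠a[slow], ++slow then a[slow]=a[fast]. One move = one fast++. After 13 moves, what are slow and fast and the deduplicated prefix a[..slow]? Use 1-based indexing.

slow=8, fast=15, prefix=[2, 3, 5, 6, 7, 9, 10, 12]

slow=1 fast=2: a[fast]=2=a[slow] dup, fast++
slow=1 fast=3: a[fast]=2=a[slow] dup, fast++
slow=1 fast=4: a[fast]=3≠a[slow]=2 write a[2]=3, slow++,fast++
slow=2 fast=5: a[fast]=5≠a[slow]=3 write a[3]=5, slow++,fast++
slow=3 fast=6: a[fast]=5=a[slow] dup, fast++
slow=3 fast=7: a[fast]=5=a[slow] dup, fast++
slow=3 fast=8: a[fast]=6≠a[slow]=5 write a[4]=6, slow++,fast++
slow=4 fast=9: a[fast]=6=a[slow] dup, fast++
slow=4 fast=10: a[fast]=7≠a[slow]=6 write a[5]=7, slow++,fast++
slow=5 fast=11: a[fast]=9≠a[slow]=7 write a[6]=9, slow++,fast++
slow=6 fast=12: a[fast]=9=a[slow] dup, fast++
slow=6 fast=13: a[fast]=10≠a[slow]=9 write a[7]=10, slow++,fast++
slow=7 fast=14: a[fast]=12≠a[slow]=10 write a[8]=12, slow++,fast++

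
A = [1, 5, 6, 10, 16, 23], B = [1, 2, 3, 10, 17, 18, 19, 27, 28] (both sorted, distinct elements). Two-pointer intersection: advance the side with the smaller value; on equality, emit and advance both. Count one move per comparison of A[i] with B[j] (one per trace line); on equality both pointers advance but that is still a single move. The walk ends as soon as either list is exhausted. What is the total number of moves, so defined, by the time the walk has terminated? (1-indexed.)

11 moves

[i=1,j=1] 1==1 emit → i++,j++
[i=2,j=2] 5>2 → j++
[i=2,j=3] 5>3 → j++
[i=2,j=4] 5<10 → i++
[i=3,j=4] 6<10 → i++
[i=4,j=4] 10==10 emit → i++,j++
[i=5,j=5] 16<17 → i++
[i=6,j=5] 23>17 → j++
[i=6,j=6] 23>18 → j++
[i=6,j=7] 23>19 → j++
[i=6,j=8] 23<27 → i++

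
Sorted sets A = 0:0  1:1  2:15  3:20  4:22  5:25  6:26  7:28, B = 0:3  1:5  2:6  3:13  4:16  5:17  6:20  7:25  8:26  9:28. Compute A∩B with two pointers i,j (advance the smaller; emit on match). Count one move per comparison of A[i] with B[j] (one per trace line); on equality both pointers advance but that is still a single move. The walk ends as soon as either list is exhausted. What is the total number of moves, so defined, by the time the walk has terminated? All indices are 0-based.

14 moves

i=0 j=0: 0<3, i++
i=1 j=0: 1<3, i++
i=2 j=0: 15>3, j++
i=2 j=1: 15>5, j++
i=2 j=2: 15>6, j++
i=2 j=3: 15>13, j++
i=2 j=4: 15<16, i++
i=3 j=4: 20>16, j++
i=3 j=5: 20>17, j++
i=3 j=6: 20==20 emit, i++,j++
i=4 j=7: 22<25, i++
i=5 j=7: 25==25 emit, i++,j++
i=6 j=8: 26==26 emit, i++,j++
i=7 j=9: 28==28 emit, i++,j++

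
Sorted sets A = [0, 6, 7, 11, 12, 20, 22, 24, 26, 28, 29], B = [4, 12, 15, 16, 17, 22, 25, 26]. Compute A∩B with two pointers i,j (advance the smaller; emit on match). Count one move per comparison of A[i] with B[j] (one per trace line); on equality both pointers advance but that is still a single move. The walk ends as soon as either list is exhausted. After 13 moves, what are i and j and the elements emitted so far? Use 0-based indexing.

i=8, j=7, emitted=[12, 22]

i=0 j=0: 0<4, i++
i=1 j=0: 6>4, j++
i=1 j=1: 6<12, i++
i=2 j=1: 7<12, i++
i=3 j=1: 11<12, i++
i=4 j=1: 12==12 emit, i++,j++
i=5 j=2: 20>15, j++
i=5 j=3: 20>16, j++
i=5 j=4: 20>17, j++
i=5 j=5: 20<22, i++
i=6 j=5: 22==22 emit, i++,j++
i=7 j=6: 24<25, i++
i=8 j=6: 26>25, j++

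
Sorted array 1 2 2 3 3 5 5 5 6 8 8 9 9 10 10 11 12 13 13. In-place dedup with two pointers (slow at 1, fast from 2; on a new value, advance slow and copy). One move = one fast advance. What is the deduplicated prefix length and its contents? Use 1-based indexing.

(s=1,f=2) a[fast]=2≠a[slow]=1 write a[2]=2 → slow++,fast++
(s=2,f=3) a[fast]=2=a[slow] dup → fast++
(s=2,f=4) a[fast]=3≠a[slow]=2 write a[3]=3 → slow++,fast++
(s=3,f=5) a[fast]=3=a[slow] dup → fast++
(s=3,f=6) a[fast]=5≠a[slow]=3 write a[4]=5 → slow++,fast++
(s=4,f=7) a[fast]=5=a[slow] dup → fast++
(s=4,f=8) a[fast]=5=a[slow] dup → fast++
(s=4,f=9) a[fast]=6≠a[slow]=5 write a[5]=6 → slow++,fast++
(s=5,f=10) a[fast]=8≠a[slow]=6 write a[6]=8 → slow++,fast++
(s=6,f=11) a[fast]=8=a[slow] dup → fast++
(s=6,f=12) a[fast]=9≠a[slow]=8 write a[7]=9 → slow++,fast++
(s=7,f=13) a[fast]=9=a[slow] dup → fast++
(s=7,f=14) a[fast]=10≠a[slow]=9 write a[8]=10 → slow++,fast++
(s=8,f=15) a[fast]=10=a[slow] dup → fast++
(s=8,f=16) a[fast]=11≠a[slow]=10 write a[9]=11 → slow++,fast++
(s=9,f=17) a[fast]=12≠a[slow]=11 write a[10]=12 → slow++,fast++
(s=10,f=18) a[fast]=13≠a[slow]=12 write a[11]=13 → slow++,fast++
(s=11,f=19) a[fast]=13=a[slow] dup → fast++

length 11; prefix = [1, 2, 3, 5, 6, 8, 9, 10, 11, 12, 13]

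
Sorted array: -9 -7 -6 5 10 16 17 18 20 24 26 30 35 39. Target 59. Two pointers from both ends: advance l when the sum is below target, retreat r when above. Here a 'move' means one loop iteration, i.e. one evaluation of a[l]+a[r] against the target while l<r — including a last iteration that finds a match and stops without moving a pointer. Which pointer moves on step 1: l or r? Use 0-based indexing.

l

l=0 r=13: -9+39=30 <59, l++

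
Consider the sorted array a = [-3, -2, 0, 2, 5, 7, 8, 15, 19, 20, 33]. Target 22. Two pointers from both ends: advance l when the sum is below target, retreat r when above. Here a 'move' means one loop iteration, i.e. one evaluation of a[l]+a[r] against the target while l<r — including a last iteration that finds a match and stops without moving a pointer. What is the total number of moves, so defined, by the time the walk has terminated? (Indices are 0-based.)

5 moves

[0,10] -3+33=30 >22 → r--
[0,9] -3+20=17 <22 → l++
[1,9] -2+20=18 <22 → l++
[2,9] 0+20=20 <22 → l++
[3,9] 2+20=22 → found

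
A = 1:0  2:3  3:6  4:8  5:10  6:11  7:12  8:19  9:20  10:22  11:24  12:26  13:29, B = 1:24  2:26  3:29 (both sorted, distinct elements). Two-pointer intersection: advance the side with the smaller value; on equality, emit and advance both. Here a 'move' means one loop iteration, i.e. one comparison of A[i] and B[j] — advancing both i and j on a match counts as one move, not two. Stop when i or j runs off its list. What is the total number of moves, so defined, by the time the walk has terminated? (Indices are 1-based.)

i=1 j=1: 0<24, i++
i=2 j=1: 3<24, i++
i=3 j=1: 6<24, i++
i=4 j=1: 8<24, i++
i=5 j=1: 10<24, i++
i=6 j=1: 11<24, i++
i=7 j=1: 12<24, i++
i=8 j=1: 19<24, i++
i=9 j=1: 20<24, i++
i=10 j=1: 22<24, i++
i=11 j=1: 24==24 emit, i++,j++
i=12 j=2: 26==26 emit, i++,j++
i=13 j=3: 29==29 emit, i++,j++

13 moves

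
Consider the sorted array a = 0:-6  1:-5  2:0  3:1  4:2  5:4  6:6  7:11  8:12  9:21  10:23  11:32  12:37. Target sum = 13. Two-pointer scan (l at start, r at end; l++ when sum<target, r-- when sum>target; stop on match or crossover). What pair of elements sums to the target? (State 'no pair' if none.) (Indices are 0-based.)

(1, 12)

l=0 r=12: -6+37=31 >13, r--
l=0 r=11: -6+32=26 >13, r--
l=0 r=10: -6+23=17 >13, r--
l=0 r=9: -6+21=15 >13, r--
l=0 r=8: -6+12=6 <13, l++
l=1 r=8: -5+12=7 <13, l++
l=2 r=8: 0+12=12 <13, l++
l=3 r=8: 1+12=13, found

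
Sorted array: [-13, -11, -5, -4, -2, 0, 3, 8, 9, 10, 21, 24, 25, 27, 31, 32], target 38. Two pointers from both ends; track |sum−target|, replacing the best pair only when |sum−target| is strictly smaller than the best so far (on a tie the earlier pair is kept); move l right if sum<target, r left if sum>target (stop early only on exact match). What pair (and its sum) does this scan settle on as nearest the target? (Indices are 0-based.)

pair (8, 31) with sum 39 (|Δ|=1)

l=0 r=15: -13+32=19 d=19 *, l++
l=1 r=15: -11+32=21 d=17 *, l++
l=2 r=15: -5+32=27 d=11 *, l++
l=3 r=15: -4+32=28 d=10 *, l++
l=4 r=15: -2+32=30 d=8 *, l++
l=5 r=15: 0+32=32 d=6 *, l++
l=6 r=15: 3+32=35 d=3 *, l++
l=7 r=15: 8+32=40 d=2 *, r--
l=7 r=14: 8+31=39 d=1 *, r--
l=7 r=13: 8+27=35 d=3, l++
l=8 r=13: 9+27=36 d=2, l++
l=9 r=13: 10+27=37 d=1, l++
l=10 r=13: 21+27=48 d=10, r--
l=10 r=12: 21+25=46 d=8, r--
l=10 r=11: 21+24=45 d=7, r--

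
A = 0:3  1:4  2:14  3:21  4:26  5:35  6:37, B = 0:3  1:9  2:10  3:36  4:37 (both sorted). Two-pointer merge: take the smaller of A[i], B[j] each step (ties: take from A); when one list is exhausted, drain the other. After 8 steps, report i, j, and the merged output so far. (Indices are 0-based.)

[i=0,j=0] A[i]=3<=B[j]=3 take 3 → i++
[i=1,j=0] A[i]=4>B[j]=3 take 3 → j++
[i=1,j=1] A[i]=4<=B[j]=9 take 4 → i++
[i=2,j=1] A[i]=14>B[j]=9 take 9 → j++
[i=2,j=2] A[i]=14>B[j]=10 take 10 → j++
[i=2,j=3] A[i]=14<=B[j]=36 take 14 → i++
[i=3,j=3] A[i]=21<=B[j]=36 take 21 → i++
[i=4,j=3] A[i]=26<=B[j]=36 take 26 → i++

i=5, j=3, merged so far=[3, 3, 4, 9, 10, 14, 21, 26]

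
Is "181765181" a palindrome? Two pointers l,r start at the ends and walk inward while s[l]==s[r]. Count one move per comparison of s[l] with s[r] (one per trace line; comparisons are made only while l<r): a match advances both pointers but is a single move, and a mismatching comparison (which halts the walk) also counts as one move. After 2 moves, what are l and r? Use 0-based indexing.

[0,8] '1'=='1' → l++,r--
[1,7] '8'=='8' → l++,r--

l=2, r=6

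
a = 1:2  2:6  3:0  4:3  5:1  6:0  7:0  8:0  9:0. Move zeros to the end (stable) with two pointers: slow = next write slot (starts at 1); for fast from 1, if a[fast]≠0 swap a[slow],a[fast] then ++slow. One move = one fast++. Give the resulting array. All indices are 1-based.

slow=1 fast=1: a[fast]=2≠0 swap→a[1]=2, slow++,fast++
slow=2 fast=2: a[fast]=6≠0 swap→a[2]=6, slow++,fast++
slow=3 fast=3: a[fast]=0, fast++
slow=3 fast=4: a[fast]=3≠0 swap→a[3]=3, slow++,fast++
slow=4 fast=5: a[fast]=1≠0 swap→a[4]=1, slow++,fast++
slow=5 fast=6: a[fast]=0, fast++
slow=5 fast=7: a[fast]=0, fast++
slow=5 fast=8: a[fast]=0, fast++
slow=5 fast=9: a[fast]=0, fast++

[2, 6, 3, 1, 0, 0, 0, 0, 0]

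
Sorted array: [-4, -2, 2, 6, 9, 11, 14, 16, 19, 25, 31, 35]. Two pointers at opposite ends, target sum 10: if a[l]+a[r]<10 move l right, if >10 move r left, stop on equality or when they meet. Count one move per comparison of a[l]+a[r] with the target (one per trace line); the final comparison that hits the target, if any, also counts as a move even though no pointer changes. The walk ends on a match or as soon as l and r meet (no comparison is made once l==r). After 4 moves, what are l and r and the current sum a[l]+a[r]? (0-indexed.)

[0,11] -4+35=31 >10 → r--
[0,10] -4+31=27 >10 → r--
[0,9] -4+25=21 >10 → r--
[0,8] -4+19=15 >10 → r--

l=0, r=7, sum=12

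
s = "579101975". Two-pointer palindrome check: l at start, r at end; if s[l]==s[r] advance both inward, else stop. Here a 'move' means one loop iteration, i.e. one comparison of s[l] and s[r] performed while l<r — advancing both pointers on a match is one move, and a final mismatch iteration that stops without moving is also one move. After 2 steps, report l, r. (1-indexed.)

l=3, r=7

l=1 r=9: '5'=='5', l++,r--
l=2 r=8: '7'=='7', l++,r--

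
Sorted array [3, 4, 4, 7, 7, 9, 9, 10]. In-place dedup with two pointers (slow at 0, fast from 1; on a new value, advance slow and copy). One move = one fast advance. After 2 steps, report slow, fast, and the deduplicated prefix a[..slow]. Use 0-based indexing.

slow=0 fast=1: a[fast]=4≠a[slow]=3 write a[1]=4, slow++,fast++
slow=1 fast=2: a[fast]=4=a[slow] dup, fast++

slow=1, fast=3, prefix=[3, 4]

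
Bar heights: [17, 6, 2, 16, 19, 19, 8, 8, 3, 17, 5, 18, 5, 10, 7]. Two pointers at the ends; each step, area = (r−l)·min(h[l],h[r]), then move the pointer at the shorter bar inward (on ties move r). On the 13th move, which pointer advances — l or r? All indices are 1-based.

l=1 r=15: min(17,7)*14=98 best=98 *, r--
l=1 r=14: min(17,10)*13=130 best=130 *, r--
l=1 r=13: min(17,5)*12=60 best=130, r--
l=1 r=12: min(17,18)*11=187 best=187 *, l++
l=2 r=12: min(6,18)*10=60 best=187, l++
l=3 r=12: min(2,18)*9=18 best=187, l++
l=4 r=12: min(16,18)*8=128 best=187, l++
l=5 r=12: min(19,18)*7=126 best=187, r--
l=5 r=11: min(19,5)*6=30 best=187, r--
l=5 r=10: min(19,17)*5=85 best=187, r--
l=5 r=9: min(19,3)*4=12 best=187, r--
l=5 r=8: min(19,8)*3=24 best=187, r--
l=5 r=7: min(19,8)*2=16 best=187, r--

r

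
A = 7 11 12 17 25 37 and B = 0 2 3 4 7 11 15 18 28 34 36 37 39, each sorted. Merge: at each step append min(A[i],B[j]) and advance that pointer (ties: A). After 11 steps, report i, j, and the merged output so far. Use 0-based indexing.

[i=0,j=0] A[i]=7>B[j]=0 take 0 → j++
[i=0,j=1] A[i]=7>B[j]=2 take 2 → j++
[i=0,j=2] A[i]=7>B[j]=3 take 3 → j++
[i=0,j=3] A[i]=7>B[j]=4 take 4 → j++
[i=0,j=4] A[i]=7<=B[j]=7 take 7 → i++
[i=1,j=4] A[i]=11>B[j]=7 take 7 → j++
[i=1,j=5] A[i]=11<=B[j]=11 take 11 → i++
[i=2,j=5] A[i]=12>B[j]=11 take 11 → j++
[i=2,j=6] A[i]=12<=B[j]=15 take 12 → i++
[i=3,j=6] A[i]=17>B[j]=15 take 15 → j++
[i=3,j=7] A[i]=17<=B[j]=18 take 17 → i++

i=4, j=7, merged so far=[0, 2, 3, 4, 7, 7, 11, 11, 12, 15, 17]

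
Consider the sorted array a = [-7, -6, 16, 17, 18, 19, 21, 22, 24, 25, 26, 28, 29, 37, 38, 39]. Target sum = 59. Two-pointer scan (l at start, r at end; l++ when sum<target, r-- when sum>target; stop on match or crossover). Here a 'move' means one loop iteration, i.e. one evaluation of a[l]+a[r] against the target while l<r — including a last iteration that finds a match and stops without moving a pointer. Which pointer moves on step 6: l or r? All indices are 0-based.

[0,15] -7+39=32 <59 → l++
[1,15] -6+39=33 <59 → l++
[2,15] 16+39=55 <59 → l++
[3,15] 17+39=56 <59 → l++
[4,15] 18+39=57 <59 → l++
[5,15] 19+39=58 <59 → l++

l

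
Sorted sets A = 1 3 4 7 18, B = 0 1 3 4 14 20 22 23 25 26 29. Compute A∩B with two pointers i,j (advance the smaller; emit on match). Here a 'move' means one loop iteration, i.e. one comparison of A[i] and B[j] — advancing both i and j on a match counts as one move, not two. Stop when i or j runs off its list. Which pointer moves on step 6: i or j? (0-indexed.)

j

i=0 j=0: 1>0, j++
i=0 j=1: 1==1 emit, i++,j++
i=1 j=2: 3==3 emit, i++,j++
i=2 j=3: 4==4 emit, i++,j++
i=3 j=4: 7<14, i++
i=4 j=4: 18>14, j++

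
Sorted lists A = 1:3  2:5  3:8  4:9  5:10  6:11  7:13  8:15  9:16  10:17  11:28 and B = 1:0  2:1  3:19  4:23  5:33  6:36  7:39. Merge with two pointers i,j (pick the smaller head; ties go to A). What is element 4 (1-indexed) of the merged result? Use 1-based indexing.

[i=1,j=1] A[i]=3>B[j]=0 take 0 → j++
[i=1,j=2] A[i]=3>B[j]=1 take 1 → j++
[i=1,j=3] A[i]=3<=B[j]=19 take 3 → i++
[i=2,j=3] A[i]=5<=B[j]=19 take 5 → i++
[i=3,j=3] A[i]=8<=B[j]=19 take 8 → i++
[i=4,j=3] A[i]=9<=B[j]=19 take 9 → i++
[i=5,j=3] A[i]=10<=B[j]=19 take 10 → i++
[i=6,j=3] A[i]=11<=B[j]=19 take 11 → i++
[i=7,j=3] A[i]=13<=B[j]=19 take 13 → i++
[i=8,j=3] A[i]=15<=B[j]=19 take 15 → i++
[i=9,j=3] A[i]=16<=B[j]=19 take 16 → i++
[i=10,j=3] A[i]=17<=B[j]=19 take 17 → i++
[i=11,j=3] A[i]=28>B[j]=19 take 19 → j++
[i=11,j=4] A[i]=28>B[j]=23 take 23 → j++
[i=11,j=5] A[i]=28<=B[j]=33 take 28 → i++
[i=12,j=5] A done, take B[j]=33 → j++
[i=12,j=6] A done, take B[j]=36 → j++
[i=12,j=7] A done, take B[j]=39 → j++

merged[4] = 5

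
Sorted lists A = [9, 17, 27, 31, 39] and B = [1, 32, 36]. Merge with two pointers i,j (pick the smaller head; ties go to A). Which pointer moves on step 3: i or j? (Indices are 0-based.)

i

i=0 j=0: A[i]=9>B[j]=1 take 1, j++
i=0 j=1: A[i]=9<=B[j]=32 take 9, i++
i=1 j=1: A[i]=17<=B[j]=32 take 17, i++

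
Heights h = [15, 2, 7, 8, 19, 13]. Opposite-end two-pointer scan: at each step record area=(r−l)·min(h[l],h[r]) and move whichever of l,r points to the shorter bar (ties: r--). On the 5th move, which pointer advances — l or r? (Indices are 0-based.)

[0,5] min(15,13)*5=65 best=65 * → r--
[0,4] min(15,19)*4=60 best=65 → l++
[1,4] min(2,19)*3=6 best=65 → l++
[2,4] min(7,19)*2=14 best=65 → l++
[3,4] min(8,19)*1=8 best=65 → l++

l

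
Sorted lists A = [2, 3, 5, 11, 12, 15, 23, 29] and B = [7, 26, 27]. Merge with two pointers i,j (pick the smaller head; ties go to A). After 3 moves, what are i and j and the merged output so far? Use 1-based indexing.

i=4, j=1, merged so far=[2, 3, 5]

[i=1,j=1] A[i]=2<=B[j]=7 take 2 → i++
[i=2,j=1] A[i]=3<=B[j]=7 take 3 → i++
[i=3,j=1] A[i]=5<=B[j]=7 take 5 → i++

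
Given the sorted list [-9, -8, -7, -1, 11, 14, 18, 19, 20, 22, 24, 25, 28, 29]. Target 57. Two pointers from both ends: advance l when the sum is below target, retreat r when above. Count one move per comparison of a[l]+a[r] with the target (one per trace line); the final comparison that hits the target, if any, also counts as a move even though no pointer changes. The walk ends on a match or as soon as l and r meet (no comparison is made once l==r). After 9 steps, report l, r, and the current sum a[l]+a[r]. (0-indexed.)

l=9, r=13, sum=51

[0,13] -9+29=20 <57 → l++
[1,13] -8+29=21 <57 → l++
[2,13] -7+29=22 <57 → l++
[3,13] -1+29=28 <57 → l++
[4,13] 11+29=40 <57 → l++
[5,13] 14+29=43 <57 → l++
[6,13] 18+29=47 <57 → l++
[7,13] 19+29=48 <57 → l++
[8,13] 20+29=49 <57 → l++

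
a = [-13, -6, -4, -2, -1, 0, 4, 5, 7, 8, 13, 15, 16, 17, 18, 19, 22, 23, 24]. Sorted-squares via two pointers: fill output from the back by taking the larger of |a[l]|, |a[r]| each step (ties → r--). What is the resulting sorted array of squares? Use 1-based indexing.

[0, 1, 4, 16, 16, 25, 36, 49, 64, 169, 169, 225, 256, 289, 324, 361, 484, 529, 576]

[1,19] |-13|<=|24| out[19]=576 → r--
[1,18] |-13|<=|23| out[18]=529 → r--
[1,17] |-13|<=|22| out[17]=484 → r--
[1,16] |-13|<=|19| out[16]=361 → r--
[1,15] |-13|<=|18| out[15]=324 → r--
[1,14] |-13|<=|17| out[14]=289 → r--
[1,13] |-13|<=|16| out[13]=256 → r--
[1,12] |-13|<=|15| out[12]=225 → r--
[1,11] |-13|<=|13| out[11]=169 → r--
[1,10] |-13|>|8| out[10]=169 → l++
[2,10] |-6|<=|8| out[9]=64 → r--
[2,9] |-6|<=|7| out[8]=49 → r--
[2,8] |-6|>|5| out[7]=36 → l++
[3,8] |-4|<=|5| out[6]=25 → r--
[3,7] |-4|<=|4| out[5]=16 → r--
[3,6] |-4|>|0| out[4]=16 → l++
[4,6] |-2|>|0| out[3]=4 → l++
[5,6] |-1|>|0| out[2]=1 → l++
[6,6] |0|<=|0| out[1]=0 → r--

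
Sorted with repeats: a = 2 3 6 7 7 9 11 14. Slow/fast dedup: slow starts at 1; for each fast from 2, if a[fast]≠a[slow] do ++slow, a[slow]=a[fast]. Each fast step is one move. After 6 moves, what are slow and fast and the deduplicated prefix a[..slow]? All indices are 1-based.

slow=6, fast=8, prefix=[2, 3, 6, 7, 9, 11]

(s=1,f=2) a[fast]=3≠a[slow]=2 write a[2]=3 → slow++,fast++
(s=2,f=3) a[fast]=6≠a[slow]=3 write a[3]=6 → slow++,fast++
(s=3,f=4) a[fast]=7≠a[slow]=6 write a[4]=7 → slow++,fast++
(s=4,f=5) a[fast]=7=a[slow] dup → fast++
(s=4,f=6) a[fast]=9≠a[slow]=7 write a[5]=9 → slow++,fast++
(s=5,f=7) a[fast]=11≠a[slow]=9 write a[6]=11 → slow++,fast++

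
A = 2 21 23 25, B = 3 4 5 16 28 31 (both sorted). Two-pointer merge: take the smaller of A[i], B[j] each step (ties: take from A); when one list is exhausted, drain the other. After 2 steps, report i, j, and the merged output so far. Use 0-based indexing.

i=1, j=1, merged so far=[2, 3]

i=0 j=0: A[i]=2<=B[j]=3 take 2, i++
i=1 j=0: A[i]=21>B[j]=3 take 3, j++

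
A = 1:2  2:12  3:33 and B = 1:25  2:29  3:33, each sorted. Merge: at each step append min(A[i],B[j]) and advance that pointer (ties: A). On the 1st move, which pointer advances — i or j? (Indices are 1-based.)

i

[i=1,j=1] A[i]=2<=B[j]=25 take 2 → i++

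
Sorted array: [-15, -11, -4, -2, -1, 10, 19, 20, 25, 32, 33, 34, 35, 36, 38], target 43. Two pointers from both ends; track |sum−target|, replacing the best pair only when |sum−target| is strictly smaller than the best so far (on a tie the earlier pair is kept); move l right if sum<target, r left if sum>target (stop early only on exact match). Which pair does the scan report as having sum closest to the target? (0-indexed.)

pair (10, 33) with sum 43 (|Δ|=0)

[0,14] -15+38=23 d=20 * → l++
[1,14] -11+38=27 d=16 * → l++
[2,14] -4+38=34 d=9 * → l++
[3,14] -2+38=36 d=7 * → l++
[4,14] -1+38=37 d=6 * → l++
[5,14] 10+38=48 d=5 * → r--
[5,13] 10+36=46 d=3 * → r--
[5,12] 10+35=45 d=2 * → r--
[5,11] 10+34=44 d=1 * → r--
[5,10] 10+33=43 d=0 * → stop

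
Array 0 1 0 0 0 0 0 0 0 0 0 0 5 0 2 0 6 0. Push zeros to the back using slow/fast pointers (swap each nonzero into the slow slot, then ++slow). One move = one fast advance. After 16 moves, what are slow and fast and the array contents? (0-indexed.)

slow=3, fast=16, a=[1, 5, 2, 0, 0, 0, 0, 0, 0, 0, 0, 0, 0, 0, 0, 0, 6, 0]

slow=0 fast=0: a[fast]=0, fast++
slow=0 fast=1: a[fast]=1≠0 swap→a[0]=1, slow++,fast++
slow=1 fast=2: a[fast]=0, fast++
slow=1 fast=3: a[fast]=0, fast++
slow=1 fast=4: a[fast]=0, fast++
slow=1 fast=5: a[fast]=0, fast++
slow=1 fast=6: a[fast]=0, fast++
slow=1 fast=7: a[fast]=0, fast++
slow=1 fast=8: a[fast]=0, fast++
slow=1 fast=9: a[fast]=0, fast++
slow=1 fast=10: a[fast]=0, fast++
slow=1 fast=11: a[fast]=0, fast++
slow=1 fast=12: a[fast]=5≠0 swap→a[1]=5, slow++,fast++
slow=2 fast=13: a[fast]=0, fast++
slow=2 fast=14: a[fast]=2≠0 swap→a[2]=2, slow++,fast++
slow=3 fast=15: a[fast]=0, fast++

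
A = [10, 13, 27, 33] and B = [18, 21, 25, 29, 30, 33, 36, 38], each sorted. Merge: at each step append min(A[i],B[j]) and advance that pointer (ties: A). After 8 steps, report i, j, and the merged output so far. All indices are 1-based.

i=4, j=6, merged so far=[10, 13, 18, 21, 25, 27, 29, 30]

[i=1,j=1] A[i]=10<=B[j]=18 take 10 → i++
[i=2,j=1] A[i]=13<=B[j]=18 take 13 → i++
[i=3,j=1] A[i]=27>B[j]=18 take 18 → j++
[i=3,j=2] A[i]=27>B[j]=21 take 21 → j++
[i=3,j=3] A[i]=27>B[j]=25 take 25 → j++
[i=3,j=4] A[i]=27<=B[j]=29 take 27 → i++
[i=4,j=4] A[i]=33>B[j]=29 take 29 → j++
[i=4,j=5] A[i]=33>B[j]=30 take 30 → j++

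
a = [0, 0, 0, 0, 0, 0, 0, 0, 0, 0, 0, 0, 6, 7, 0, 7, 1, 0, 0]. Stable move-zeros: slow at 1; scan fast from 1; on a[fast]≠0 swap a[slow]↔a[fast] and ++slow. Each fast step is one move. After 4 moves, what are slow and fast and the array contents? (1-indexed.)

slow=1 fast=1: a[fast]=0, fast++
slow=1 fast=2: a[fast]=0, fast++
slow=1 fast=3: a[fast]=0, fast++
slow=1 fast=4: a[fast]=0, fast++

slow=1, fast=5, a=[0, 0, 0, 0, 0, 0, 0, 0, 0, 0, 0, 0, 6, 7, 0, 7, 1, 0, 0]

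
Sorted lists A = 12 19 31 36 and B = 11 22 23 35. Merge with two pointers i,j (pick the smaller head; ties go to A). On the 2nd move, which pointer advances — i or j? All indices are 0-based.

i=0 j=0: A[i]=12>B[j]=11 take 11, j++
i=0 j=1: A[i]=12<=B[j]=22 take 12, i++

i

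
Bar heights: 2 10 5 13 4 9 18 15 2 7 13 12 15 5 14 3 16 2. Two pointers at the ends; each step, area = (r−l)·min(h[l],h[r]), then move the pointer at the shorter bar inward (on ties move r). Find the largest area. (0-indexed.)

l=0 r=17: min(2,2)*17=34 best=34 *, r--
l=0 r=16: min(2,16)*16=32 best=34, l++
l=1 r=16: min(10,16)*15=150 best=150 *, l++
l=2 r=16: min(5,16)*14=70 best=150, l++
l=3 r=16: min(13,16)*13=169 best=169 *, l++
l=4 r=16: min(4,16)*12=48 best=169, l++
l=5 r=16: min(9,16)*11=99 best=169, l++
l=6 r=16: min(18,16)*10=160 best=169, r--
l=6 r=15: min(18,3)*9=27 best=169, r--
l=6 r=14: min(18,14)*8=112 best=169, r--
l=6 r=13: min(18,5)*7=35 best=169, r--
l=6 r=12: min(18,15)*6=90 best=169, r--
l=6 r=11: min(18,12)*5=60 best=169, r--
l=6 r=10: min(18,13)*4=52 best=169, r--
l=6 r=9: min(18,7)*3=21 best=169, r--
l=6 r=8: min(18,2)*2=4 best=169, r--
l=6 r=7: min(18,15)*1=15 best=169, r--

max area = 169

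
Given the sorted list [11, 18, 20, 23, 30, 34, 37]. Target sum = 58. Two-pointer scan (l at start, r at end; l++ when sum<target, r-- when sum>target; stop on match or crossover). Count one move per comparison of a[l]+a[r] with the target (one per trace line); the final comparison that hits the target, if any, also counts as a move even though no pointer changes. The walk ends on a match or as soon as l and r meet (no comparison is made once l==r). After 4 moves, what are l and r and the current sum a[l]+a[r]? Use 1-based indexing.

l=1 r=7: 11+37=48 <58, l++
l=2 r=7: 18+37=55 <58, l++
l=3 r=7: 20+37=57 <58, l++
l=4 r=7: 23+37=60 >58, r--

l=4, r=6, sum=57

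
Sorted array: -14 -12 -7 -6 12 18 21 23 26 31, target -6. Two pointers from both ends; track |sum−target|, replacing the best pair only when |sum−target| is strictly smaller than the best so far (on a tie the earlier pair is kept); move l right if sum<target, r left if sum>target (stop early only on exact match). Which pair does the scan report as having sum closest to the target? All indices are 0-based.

pair (-14, 12) with sum -2 (|Δ|=4)

[0,9] -14+31=17 d=23 * → r--
[0,8] -14+26=12 d=18 * → r--
[0,7] -14+23=9 d=15 * → r--
[0,6] -14+21=7 d=13 * → r--
[0,5] -14+18=4 d=10 * → r--
[0,4] -14+12=-2 d=4 * → r--
[0,3] -14+-6=-20 d=14 → l++
[1,3] -12+-6=-18 d=12 → l++
[2,3] -7+-6=-13 d=7 → l++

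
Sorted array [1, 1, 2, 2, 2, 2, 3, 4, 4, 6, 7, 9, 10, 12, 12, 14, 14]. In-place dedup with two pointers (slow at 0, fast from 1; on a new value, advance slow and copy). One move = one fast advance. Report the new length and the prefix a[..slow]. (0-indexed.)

length 10; prefix = [1, 2, 3, 4, 6, 7, 9, 10, 12, 14]

slow=0 fast=1: a[fast]=1=a[slow] dup, fast++
slow=0 fast=2: a[fast]=2≠a[slow]=1 write a[1]=2, slow++,fast++
slow=1 fast=3: a[fast]=2=a[slow] dup, fast++
slow=1 fast=4: a[fast]=2=a[slow] dup, fast++
slow=1 fast=5: a[fast]=2=a[slow] dup, fast++
slow=1 fast=6: a[fast]=3≠a[slow]=2 write a[2]=3, slow++,fast++
slow=2 fast=7: a[fast]=4≠a[slow]=3 write a[3]=4, slow++,fast++
slow=3 fast=8: a[fast]=4=a[slow] dup, fast++
slow=3 fast=9: a[fast]=6≠a[slow]=4 write a[4]=6, slow++,fast++
slow=4 fast=10: a[fast]=7≠a[slow]=6 write a[5]=7, slow++,fast++
slow=5 fast=11: a[fast]=9≠a[slow]=7 write a[6]=9, slow++,fast++
slow=6 fast=12: a[fast]=10≠a[slow]=9 write a[7]=10, slow++,fast++
slow=7 fast=13: a[fast]=12≠a[slow]=10 write a[8]=12, slow++,fast++
slow=8 fast=14: a[fast]=12=a[slow] dup, fast++
slow=8 fast=15: a[fast]=14≠a[slow]=12 write a[9]=14, slow++,fast++
slow=9 fast=16: a[fast]=14=a[slow] dup, fast++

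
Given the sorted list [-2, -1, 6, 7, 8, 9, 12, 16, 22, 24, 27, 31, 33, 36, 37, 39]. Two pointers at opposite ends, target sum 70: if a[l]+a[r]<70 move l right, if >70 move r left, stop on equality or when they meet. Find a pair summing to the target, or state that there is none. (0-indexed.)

(31, 39)

l=0 r=15: -2+39=37 <70, l++
l=1 r=15: -1+39=38 <70, l++
l=2 r=15: 6+39=45 <70, l++
l=3 r=15: 7+39=46 <70, l++
l=4 r=15: 8+39=47 <70, l++
l=5 r=15: 9+39=48 <70, l++
l=6 r=15: 12+39=51 <70, l++
l=7 r=15: 16+39=55 <70, l++
l=8 r=15: 22+39=61 <70, l++
l=9 r=15: 24+39=63 <70, l++
l=10 r=15: 27+39=66 <70, l++
l=11 r=15: 31+39=70, found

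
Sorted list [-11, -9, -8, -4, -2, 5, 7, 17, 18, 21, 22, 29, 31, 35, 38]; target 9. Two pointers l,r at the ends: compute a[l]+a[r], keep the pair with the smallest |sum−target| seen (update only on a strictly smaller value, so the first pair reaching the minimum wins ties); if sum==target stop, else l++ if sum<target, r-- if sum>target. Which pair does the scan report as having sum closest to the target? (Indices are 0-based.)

[0,14] -11+38=27 d=18 * → r--
[0,13] -11+35=24 d=15 * → r--
[0,12] -11+31=20 d=11 * → r--
[0,11] -11+29=18 d=9 * → r--
[0,10] -11+22=11 d=2 * → r--
[0,9] -11+21=10 d=1 * → r--
[0,8] -11+18=7 d=2 → l++
[1,8] -9+18=9 d=0 * → stop

pair (-9, 18) with sum 9 (|Δ|=0)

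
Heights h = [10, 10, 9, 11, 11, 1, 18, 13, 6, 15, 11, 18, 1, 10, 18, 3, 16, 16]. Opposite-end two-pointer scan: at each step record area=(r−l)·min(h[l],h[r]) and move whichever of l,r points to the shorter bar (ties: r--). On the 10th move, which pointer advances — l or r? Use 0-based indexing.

l=0 r=17: min(10,16)*17=170 best=170 *, l++
l=1 r=17: min(10,16)*16=160 best=170, l++
l=2 r=17: min(9,16)*15=135 best=170, l++
l=3 r=17: min(11,16)*14=154 best=170, l++
l=4 r=17: min(11,16)*13=143 best=170, l++
l=5 r=17: min(1,16)*12=12 best=170, l++
l=6 r=17: min(18,16)*11=176 best=176 *, r--
l=6 r=16: min(18,16)*10=160 best=176, r--
l=6 r=15: min(18,3)*9=27 best=176, r--
l=6 r=14: min(18,18)*8=144 best=176, r--

r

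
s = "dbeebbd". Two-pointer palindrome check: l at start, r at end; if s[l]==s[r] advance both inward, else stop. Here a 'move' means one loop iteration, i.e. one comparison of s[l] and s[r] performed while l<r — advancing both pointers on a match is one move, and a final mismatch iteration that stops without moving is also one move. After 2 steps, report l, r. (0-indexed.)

l=2, r=4

l=0 r=6: 'd'=='d', l++,r--
l=1 r=5: 'b'=='b', l++,r--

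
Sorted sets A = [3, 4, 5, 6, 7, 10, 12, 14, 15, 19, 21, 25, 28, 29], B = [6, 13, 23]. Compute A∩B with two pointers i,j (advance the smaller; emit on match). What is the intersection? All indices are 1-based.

i=1 j=1: 3<6, i++
i=2 j=1: 4<6, i++
i=3 j=1: 5<6, i++
i=4 j=1: 6==6 emit, i++,j++
i=5 j=2: 7<13, i++
i=6 j=2: 10<13, i++
i=7 j=2: 12<13, i++
i=8 j=2: 14>13, j++
i=8 j=3: 14<23, i++
i=9 j=3: 15<23, i++
i=10 j=3: 19<23, i++
i=11 j=3: 21<23, i++
i=12 j=3: 25>23, j++

intersection = [6]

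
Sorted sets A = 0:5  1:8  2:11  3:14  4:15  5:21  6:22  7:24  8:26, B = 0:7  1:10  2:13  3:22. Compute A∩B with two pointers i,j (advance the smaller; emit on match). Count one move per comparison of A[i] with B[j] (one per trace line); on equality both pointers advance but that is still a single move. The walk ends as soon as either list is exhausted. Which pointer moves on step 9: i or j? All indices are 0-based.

i

i=0 j=0: 5<7, i++
i=1 j=0: 8>7, j++
i=1 j=1: 8<10, i++
i=2 j=1: 11>10, j++
i=2 j=2: 11<13, i++
i=3 j=2: 14>13, j++
i=3 j=3: 14<22, i++
i=4 j=3: 15<22, i++
i=5 j=3: 21<22, i++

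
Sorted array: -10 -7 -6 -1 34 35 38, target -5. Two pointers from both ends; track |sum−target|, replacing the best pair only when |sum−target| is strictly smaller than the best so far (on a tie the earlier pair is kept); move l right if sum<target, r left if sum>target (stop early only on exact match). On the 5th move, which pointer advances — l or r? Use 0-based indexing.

l=0 r=6: -10+38=28 d=33 *, r--
l=0 r=5: -10+35=25 d=30 *, r--
l=0 r=4: -10+34=24 d=29 *, r--
l=0 r=3: -10+-1=-11 d=6 *, l++
l=1 r=3: -7+-1=-8 d=3 *, l++

l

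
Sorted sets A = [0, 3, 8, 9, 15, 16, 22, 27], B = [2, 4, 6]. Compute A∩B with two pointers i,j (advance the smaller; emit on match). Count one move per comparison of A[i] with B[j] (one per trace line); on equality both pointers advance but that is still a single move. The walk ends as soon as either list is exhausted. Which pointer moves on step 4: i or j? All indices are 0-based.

i=0 j=0: 0<2, i++
i=1 j=0: 3>2, j++
i=1 j=1: 3<4, i++
i=2 j=1: 8>4, j++

j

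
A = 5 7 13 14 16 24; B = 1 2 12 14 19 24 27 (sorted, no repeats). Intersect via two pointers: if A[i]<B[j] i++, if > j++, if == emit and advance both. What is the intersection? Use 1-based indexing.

[i=1,j=1] 5>1 → j++
[i=1,j=2] 5>2 → j++
[i=1,j=3] 5<12 → i++
[i=2,j=3] 7<12 → i++
[i=3,j=3] 13>12 → j++
[i=3,j=4] 13<14 → i++
[i=4,j=4] 14==14 emit → i++,j++
[i=5,j=5] 16<19 → i++
[i=6,j=5] 24>19 → j++
[i=6,j=6] 24==24 emit → i++,j++

intersection = [14, 24]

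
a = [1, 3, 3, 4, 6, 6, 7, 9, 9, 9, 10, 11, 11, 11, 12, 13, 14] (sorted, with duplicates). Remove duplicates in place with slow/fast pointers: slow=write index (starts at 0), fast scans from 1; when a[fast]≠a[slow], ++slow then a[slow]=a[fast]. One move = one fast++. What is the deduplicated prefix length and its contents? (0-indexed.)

slow=0 fast=1: a[fast]=3≠a[slow]=1 write a[1]=3, slow++,fast++
slow=1 fast=2: a[fast]=3=a[slow] dup, fast++
slow=1 fast=3: a[fast]=4≠a[slow]=3 write a[2]=4, slow++,fast++
slow=2 fast=4: a[fast]=6≠a[slow]=4 write a[3]=6, slow++,fast++
slow=3 fast=5: a[fast]=6=a[slow] dup, fast++
slow=3 fast=6: a[fast]=7≠a[slow]=6 write a[4]=7, slow++,fast++
slow=4 fast=7: a[fast]=9≠a[slow]=7 write a[5]=9, slow++,fast++
slow=5 fast=8: a[fast]=9=a[slow] dup, fast++
slow=5 fast=9: a[fast]=9=a[slow] dup, fast++
slow=5 fast=10: a[fast]=10≠a[slow]=9 write a[6]=10, slow++,fast++
slow=6 fast=11: a[fast]=11≠a[slow]=10 write a[7]=11, slow++,fast++
slow=7 fast=12: a[fast]=11=a[slow] dup, fast++
slow=7 fast=13: a[fast]=11=a[slow] dup, fast++
slow=7 fast=14: a[fast]=12≠a[slow]=11 write a[8]=12, slow++,fast++
slow=8 fast=15: a[fast]=13≠a[slow]=12 write a[9]=13, slow++,fast++
slow=9 fast=16: a[fast]=14≠a[slow]=13 write a[10]=14, slow++,fast++

length 11; prefix = [1, 3, 4, 6, 7, 9, 10, 11, 12, 13, 14]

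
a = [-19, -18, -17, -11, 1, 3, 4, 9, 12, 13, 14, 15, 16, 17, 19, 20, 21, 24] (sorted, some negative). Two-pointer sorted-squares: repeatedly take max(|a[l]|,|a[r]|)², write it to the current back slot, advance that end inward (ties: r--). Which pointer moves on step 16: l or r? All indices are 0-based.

r

[0,17] |-19|<=|24| out[17]=576 → r--
[0,16] |-19|<=|21| out[16]=441 → r--
[0,15] |-19|<=|20| out[15]=400 → r--
[0,14] |-19|<=|19| out[14]=361 → r--
[0,13] |-19|>|17| out[13]=361 → l++
[1,13] |-18|>|17| out[12]=324 → l++
[2,13] |-17|<=|17| out[11]=289 → r--
[2,12] |-17|>|16| out[10]=289 → l++
[3,12] |-11|<=|16| out[9]=256 → r--
[3,11] |-11|<=|15| out[8]=225 → r--
[3,10] |-11|<=|14| out[7]=196 → r--
[3,9] |-11|<=|13| out[6]=169 → r--
[3,8] |-11|<=|12| out[5]=144 → r--
[3,7] |-11|>|9| out[4]=121 → l++
[4,7] |1|<=|9| out[3]=81 → r--
[4,6] |1|<=|4| out[2]=16 → r--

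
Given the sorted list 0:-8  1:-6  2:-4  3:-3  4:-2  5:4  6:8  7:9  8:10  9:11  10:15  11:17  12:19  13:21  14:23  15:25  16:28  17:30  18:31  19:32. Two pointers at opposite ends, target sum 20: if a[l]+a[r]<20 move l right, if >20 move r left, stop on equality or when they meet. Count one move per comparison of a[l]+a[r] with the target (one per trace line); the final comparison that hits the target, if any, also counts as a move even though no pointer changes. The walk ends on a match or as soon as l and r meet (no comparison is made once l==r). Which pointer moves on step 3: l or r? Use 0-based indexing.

l=0 r=19: -8+32=24 >20, r--
l=0 r=18: -8+31=23 >20, r--
l=0 r=17: -8+30=22 >20, r--

r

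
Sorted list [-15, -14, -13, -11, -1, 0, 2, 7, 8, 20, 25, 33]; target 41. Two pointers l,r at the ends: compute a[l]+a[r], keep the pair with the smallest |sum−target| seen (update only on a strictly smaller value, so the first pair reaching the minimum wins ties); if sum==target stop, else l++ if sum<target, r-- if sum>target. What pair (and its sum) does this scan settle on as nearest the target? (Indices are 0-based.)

pair (8, 33) with sum 41 (|Δ|=0)

l=0 r=11: -15+33=18 d=23 *, l++
l=1 r=11: -14+33=19 d=22 *, l++
l=2 r=11: -13+33=20 d=21 *, l++
l=3 r=11: -11+33=22 d=19 *, l++
l=4 r=11: -1+33=32 d=9 *, l++
l=5 r=11: 0+33=33 d=8 *, l++
l=6 r=11: 2+33=35 d=6 *, l++
l=7 r=11: 7+33=40 d=1 *, l++
l=8 r=11: 8+33=41 d=0 *, stop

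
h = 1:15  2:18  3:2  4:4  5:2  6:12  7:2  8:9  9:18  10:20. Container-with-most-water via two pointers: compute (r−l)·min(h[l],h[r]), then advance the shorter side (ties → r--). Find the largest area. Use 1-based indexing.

l=1 r=10: min(15,20)*9=135 best=135 *, l++
l=2 r=10: min(18,20)*8=144 best=144 *, l++
l=3 r=10: min(2,20)*7=14 best=144, l++
l=4 r=10: min(4,20)*6=24 best=144, l++
l=5 r=10: min(2,20)*5=10 best=144, l++
l=6 r=10: min(12,20)*4=48 best=144, l++
l=7 r=10: min(2,20)*3=6 best=144, l++
l=8 r=10: min(9,20)*2=18 best=144, l++
l=9 r=10: min(18,20)*1=18 best=144, l++

max area = 144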